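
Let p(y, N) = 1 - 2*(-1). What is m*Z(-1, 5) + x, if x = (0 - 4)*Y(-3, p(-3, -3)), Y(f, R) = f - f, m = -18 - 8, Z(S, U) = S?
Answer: 26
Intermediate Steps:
p(y, N) = 3 (p(y, N) = 1 + 2 = 3)
m = -26
Y(f, R) = 0
x = 0 (x = (0 - 4)*0 = -4*0 = 0)
m*Z(-1, 5) + x = -26*(-1) + 0 = 26 + 0 = 26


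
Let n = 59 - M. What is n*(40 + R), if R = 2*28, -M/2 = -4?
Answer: 4896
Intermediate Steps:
M = 8 (M = -2*(-4) = 8)
n = 51 (n = 59 - 1*8 = 59 - 8 = 51)
R = 56
n*(40 + R) = 51*(40 + 56) = 51*96 = 4896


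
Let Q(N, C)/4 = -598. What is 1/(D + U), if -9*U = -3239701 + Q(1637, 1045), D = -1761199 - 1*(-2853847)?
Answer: 9/13075925 ≈ 6.8829e-7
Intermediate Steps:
Q(N, C) = -2392 (Q(N, C) = 4*(-598) = -2392)
D = 1092648 (D = -1761199 + 2853847 = 1092648)
U = 3242093/9 (U = -(-3239701 - 2392)/9 = -⅑*(-3242093) = 3242093/9 ≈ 3.6023e+5)
1/(D + U) = 1/(1092648 + 3242093/9) = 1/(13075925/9) = 9/13075925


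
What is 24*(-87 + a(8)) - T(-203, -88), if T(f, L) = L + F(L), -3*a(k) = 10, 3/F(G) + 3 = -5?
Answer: -16637/8 ≈ -2079.6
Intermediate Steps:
F(G) = -3/8 (F(G) = 3/(-3 - 5) = 3/(-8) = 3*(-1/8) = -3/8)
a(k) = -10/3 (a(k) = -1/3*10 = -10/3)
T(f, L) = -3/8 + L (T(f, L) = L - 3/8 = -3/8 + L)
24*(-87 + a(8)) - T(-203, -88) = 24*(-87 - 10/3) - (-3/8 - 88) = 24*(-271/3) - 1*(-707/8) = -2168 + 707/8 = -16637/8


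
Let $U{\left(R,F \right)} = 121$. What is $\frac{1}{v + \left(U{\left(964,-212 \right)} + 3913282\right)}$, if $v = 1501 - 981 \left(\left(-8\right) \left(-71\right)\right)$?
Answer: $\frac{1}{3357696} \approx 2.9782 \cdot 10^{-7}$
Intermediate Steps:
$v = -555707$ ($v = 1501 - 557208 = -555707$)
$\frac{1}{v + \left(U{\left(964,-212 \right)} + 3913282\right)} = \frac{1}{-555707 + \left(121 + 3913282\right)} = \frac{1}{-555707 + 3913403} = \frac{1}{3357696}$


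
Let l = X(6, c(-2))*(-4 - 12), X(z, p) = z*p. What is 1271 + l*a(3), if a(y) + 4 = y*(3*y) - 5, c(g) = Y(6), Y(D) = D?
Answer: -9097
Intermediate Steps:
c(g) = 6
X(z, p) = p*z
l = -576 (l = (6*6)*(-4 - 12) = 36*(-16) = -576)
a(y) = -9 + 3*y² (a(y) = -4 + (y*(3*y) - 5) = -4 + (3*y² - 5) = -4 + (-5 + 3*y²) = -9 + 3*y²)
1271 + l*a(3) = 1271 - 576*(-9 + 3*3²) = 1271 - 576*(-9 + 3*9) = 1271 - 576*(-9 + 27) = 1271 - 576*18 = 1271 - 10368 = -9097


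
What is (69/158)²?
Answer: 4761/24964 ≈ 0.19071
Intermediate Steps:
(69/158)² = 4761/24964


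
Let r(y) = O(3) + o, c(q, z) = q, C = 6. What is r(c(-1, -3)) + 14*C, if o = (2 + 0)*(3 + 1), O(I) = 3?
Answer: 95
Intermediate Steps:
o = 8 (o = 2*4 = 8)
r(y) = 11 (r(y) = 3 + 8 = 11)
r(c(-1, -3)) + 14*C = 11 + 14*6 = 11 + 84 = 95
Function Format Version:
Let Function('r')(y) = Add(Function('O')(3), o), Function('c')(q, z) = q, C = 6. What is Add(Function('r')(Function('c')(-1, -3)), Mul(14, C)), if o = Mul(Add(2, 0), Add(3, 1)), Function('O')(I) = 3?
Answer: 95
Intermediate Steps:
o = 8 (o = Mul(2, 4) = 8)
Function('r')(y) = 11 (Function('r')(y) = Add(3, 8) = 11)
Add(Function('r')(Function('c')(-1, -3)), Mul(14, C)) = Add(11, Mul(14, 6)) = Add(11, 84) = 95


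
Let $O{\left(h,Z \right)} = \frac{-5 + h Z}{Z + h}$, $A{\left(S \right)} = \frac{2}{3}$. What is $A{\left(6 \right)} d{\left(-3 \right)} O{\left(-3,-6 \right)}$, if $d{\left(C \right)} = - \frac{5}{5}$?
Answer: $\frac{26}{27} \approx 0.96296$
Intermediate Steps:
$A{\left(S \right)} = \frac{2}{3}$ ($A{\left(S \right)} = 2 \cdot \frac{1}{3} = \frac{2}{3}$)
$O{\left(h,Z \right)} = \frac{-5 + Z h}{Z + h}$
$d{\left(C \right)} = -1$ ($d{\left(C \right)} = \left(-5\right) \frac{1}{5} = -1$)
$A{\left(6 \right)} d{\left(-3 \right)} O{\left(-3,-6 \right)} = \frac{2}{3} \left(-1\right) \frac{-5 - -18}{-6 - 3} = - \frac{2 \frac{-5 + 18}{-9}}{3} = - \frac{2 \left(\left(- \frac{1}{9}\right) 13\right)}{3} = \left(- \frac{2}{3}\right) \left(- \frac{13}{9}\right) = \frac{26}{27}$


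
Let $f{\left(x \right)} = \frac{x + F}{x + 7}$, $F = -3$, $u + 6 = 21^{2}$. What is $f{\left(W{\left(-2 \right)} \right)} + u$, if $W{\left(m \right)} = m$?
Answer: $434$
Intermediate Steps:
$u = 435$ ($u = -6 + 21^{2} = -6 + 441 = 435$)
$f{\left(x \right)} = \frac{-3 + x}{7 + x}$ ($f{\left(x \right)} = \frac{x - 3}{x + 7} = \frac{-3 + x}{7 + x}$)
$f{\left(W{\left(-2 \right)} \right)} + u = \frac{-3 - 2}{7 - 2} + 435 = \frac{1}{5} \left(-5\right) + 435 = -1 + 435 = 434$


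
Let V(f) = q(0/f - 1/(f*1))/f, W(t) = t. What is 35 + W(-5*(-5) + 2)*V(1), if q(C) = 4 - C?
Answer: 170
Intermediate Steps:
V(f) = (4 + 1/f)/f (V(f) = (4 - (0/f - 1/(f*1)))/f = (4 - (0 - 1/f))/f = (4 - (-1)/f)/f = (4 + 1/f)/f)
35 + W(-5*(-5) + 2)*V(1) = 35 + (-5*(-5) + 2)*((1 + 4*1)/1**2) = 35 + (25 + 2)*(1*(1 + 4)) = 35 + 27*(1*5) = 35 + 27*5 = 35 + 135 = 170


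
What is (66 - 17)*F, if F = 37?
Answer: 1813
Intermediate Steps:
(66 - 17)*F = (66 - 17)*37 = 49*37 = 1813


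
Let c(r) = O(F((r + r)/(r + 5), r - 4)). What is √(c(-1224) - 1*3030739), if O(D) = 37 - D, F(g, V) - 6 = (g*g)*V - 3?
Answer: 3*I*√499572265777/1219 ≈ 1739.5*I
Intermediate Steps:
F(g, V) = 3 + V*g² (F(g, V) = 6 + ((g*g)*V - 3) = 6 + (g²*V - 3) = 6 + (V*g² - 3) = 6 + (-3 + V*g²) = 3 + V*g²)
c(r) = 34 - 4*r²*(-4 + r)/(5 + r)² (c(r) = 37 - (3 + (r - 4)*((r + r)/(r + 5))²) = 37 - (3 + (-4 + r)*((2*r)/(5 + r))²) = 37 - (3 + (-4 + r)*(2*r/(5 + r))²) = 37 - (3 + (-4 + r)*(4*r²/(5 + r)²)) = 37 - (3 + 4*r²*(-4 + r)/(5 + r)²) = 37 + (-3 - 4*r²*(-4 + r)/(5 + r)²) = 34 - 4*r²*(-4 + r)/(5 + r)²)
√(c(-1224) - 1*3030739) = √(2*(17*(5 - 1224)² + 2*(-1224)²*(4 - 1*(-1224)))/(5 - 1224)² - 1*3030739) = √(2*(17*(-1219)² + 2*1498176*(4 + 1224))/(-1219)² - 3030739) = √(2*(1/1485961)*(17*1485961 + 2*1498176*1228) - 3030739) = √(2*(1/1485961)*(25261337 + 3679520256) - 3030739) = √(2*(1/1485961)*3704781593 - 3030739) = √(7409563186/1485961 - 3030739) = √(-4496150391993/1485961) = 3*I*√499572265777/1219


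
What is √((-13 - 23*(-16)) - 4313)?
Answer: I*√3958 ≈ 62.913*I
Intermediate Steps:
√((-13 - 23*(-16)) - 4313) = √((-13 + 368) - 4313) = √(355 - 4313) = √(-3958) = I*√3958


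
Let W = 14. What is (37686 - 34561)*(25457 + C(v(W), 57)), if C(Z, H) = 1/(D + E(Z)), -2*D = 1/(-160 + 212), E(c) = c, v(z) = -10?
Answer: 82814478125/1041 ≈ 7.9553e+7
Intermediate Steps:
D = -1/104 (D = -1/(2*(-160 + 212)) = -½/52 = -½*1/52 = -1/104 ≈ -0.0096154)
C(Z, H) = 1/(-1/104 + Z)
(37686 - 34561)*(25457 + C(v(W), 57)) = (37686 - 34561)*(25457 + 104/(-1 + 104*(-10))) = 3125*(25457 + 104/(-1 - 1040)) = 3125*(25457 + 104/(-1041)) = 3125*(25457 + 104*(-1/1041)) = 3125*(25457 - 104/1041) = 3125*(26500633/1041) = 82814478125/1041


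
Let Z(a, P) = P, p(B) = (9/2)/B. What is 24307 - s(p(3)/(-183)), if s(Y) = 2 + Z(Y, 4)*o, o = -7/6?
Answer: 72929/3 ≈ 24310.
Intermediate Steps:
p(B) = 9/(2*B) (p(B) = (9*(½))/B = 9/(2*B))
o = -7/6 (o = -7*⅙ = -7/6 ≈ -1.1667)
s(Y) = -8/3 (s(Y) = 2 + 4*(-7/6) = 2 - 14/3 = -8/3)
24307 - s(p(3)/(-183)) = 24307 - 1*(-8/3) = 24307 + 8/3 = 72929/3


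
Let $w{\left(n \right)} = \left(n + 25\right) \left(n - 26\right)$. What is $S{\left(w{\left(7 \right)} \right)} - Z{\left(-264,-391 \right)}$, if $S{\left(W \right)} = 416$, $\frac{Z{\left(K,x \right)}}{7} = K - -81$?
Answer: $1697$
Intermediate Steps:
$Z{\left(K,x \right)} = 567 + 7 K$ ($Z{\left(K,x \right)} = 7 \left(K - -81\right) = 7 \left(K + 81\right) = 7 \left(81 + K\right) = 567 + 7 K$)
$w{\left(n \right)} = \left(-26 + n\right) \left(25 + n\right)$ ($w{\left(n \right)} = \left(25 + n\right) \left(-26 + n\right) = \left(-26 + n\right) \left(25 + n\right)$)
$S{\left(w{\left(7 \right)} \right)} - Z{\left(-264,-391 \right)} = 416 - \left(567 + 7 \left(-264\right)\right) = 416 - \left(567 - 1848\right) = 416 - -1281 = 416 + 1281 = 1697$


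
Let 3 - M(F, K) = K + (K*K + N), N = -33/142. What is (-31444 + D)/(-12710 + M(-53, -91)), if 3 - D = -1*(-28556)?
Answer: 8519574/2967341 ≈ 2.8711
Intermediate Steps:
N = -33/142 (N = -33*1/142 = -33/142 ≈ -0.23239)
D = -28553 (D = 3 - (-1)*(-28556) = 3 - 1*28556 = 3 - 28556 = -28553)
M(F, K) = 459/142 - K - K² (M(F, K) = 3 - (K + (K*K - 33/142)) = 3 - (K + (K² - 33/142)) = 3 - (K + (-33/142 + K²)) = 3 - (-33/142 + K + K²) = 3 + (33/142 - K - K²) = 459/142 - K - K²)
(-31444 + D)/(-12710 + M(-53, -91)) = (-31444 - 28553)/(-12710 + (459/142 - 1*(-91) - 1*(-91)²)) = -59997/(-12710 + (459/142 + 91 - 1*8281)) = -59997/(-12710 + (459/142 + 91 - 8281)) = -59997/(-12710 - 1162521/142) = -59997/(-2967341/142) = -59997*(-142/2967341) = 8519574/2967341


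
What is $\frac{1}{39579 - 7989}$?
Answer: $\frac{1}{31590} \approx 3.1656 \cdot 10^{-5}$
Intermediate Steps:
$\frac{1}{39579 - 7989} = \frac{1}{31590}$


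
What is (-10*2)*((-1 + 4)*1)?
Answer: -60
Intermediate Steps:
(-10*2)*((-1 + 4)*1) = -60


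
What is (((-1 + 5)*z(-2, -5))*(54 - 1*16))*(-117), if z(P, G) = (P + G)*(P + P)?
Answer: -497952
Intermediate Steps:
z(P, G) = 2*P*(G + P) (z(P, G) = (G + P)*(2*P) = 2*P*(G + P))
(((-1 + 5)*z(-2, -5))*(54 - 1*16))*(-117) = (((-1 + 5)*(2*(-2)*(-5 - 2)))*(54 - 1*16))*(-117) = ((4*(2*(-2)*(-7)))*(54 - 16))*(-117) = ((4*28)*38)*(-117) = (112*38)*(-117) = 4256*(-117) = -497952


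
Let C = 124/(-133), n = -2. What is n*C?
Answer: 248/133 ≈ 1.8647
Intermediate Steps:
C = -124/133 (C = 124*(-1/133) = -124/133 ≈ -0.93233)
n*C = -2*(-124/133) = 248/133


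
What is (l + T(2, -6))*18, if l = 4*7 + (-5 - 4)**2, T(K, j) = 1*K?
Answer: 1998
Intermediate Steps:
T(K, j) = K
l = 109 (l = 28 + (-9)**2 = 28 + 81 = 109)
(l + T(2, -6))*18 = (109 + 2)*18 = 111*18 = 1998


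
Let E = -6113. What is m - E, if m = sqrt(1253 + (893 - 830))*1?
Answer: 6113 + 2*sqrt(329) ≈ 6149.3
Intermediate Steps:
m = 2*sqrt(329) (m = sqrt(1253 + 63)*1 = sqrt(1316)*1 = (2*sqrt(329))*1 = 2*sqrt(329) ≈ 36.277)
m - E = 2*sqrt(329) - 1*(-6113) = 2*sqrt(329) + 6113 = 6113 + 2*sqrt(329)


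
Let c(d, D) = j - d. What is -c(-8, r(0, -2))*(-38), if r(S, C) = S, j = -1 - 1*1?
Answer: 228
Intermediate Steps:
j = -2 (j = -1 - 1 = -2)
c(d, D) = -2 - d
-c(-8, r(0, -2))*(-38) = -(-2 - 1*(-8))*(-38) = -(-2 + 8)*(-38) = -1*6*(-38) = -6*(-38) = 228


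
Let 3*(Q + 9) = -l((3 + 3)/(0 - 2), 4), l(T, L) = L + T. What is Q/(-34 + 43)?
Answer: -28/27 ≈ -1.0370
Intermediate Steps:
Q = -28/3 (Q = -9 + (-(4 + (3 + 3)/(0 - 2)))/3 = -9 + (-(4 + 6/(-2)))/3 = -9 + (-(4 + 6*(-½)))/3 = -9 + (-(4 - 3))/3 = -9 + (-1*1)/3 = -9 + (⅓)*(-1) = -9 - ⅓ = -28/3 ≈ -9.3333)
Q/(-34 + 43) = -28/(3*(-34 + 43)) = -28/3/9 = -28/3*⅑ = -28/27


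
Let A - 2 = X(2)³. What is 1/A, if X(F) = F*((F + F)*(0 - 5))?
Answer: -1/63998 ≈ -1.5625e-5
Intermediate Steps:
X(F) = -10*F² (X(F) = F*((2*F)*(-5)) = F*(-10*F) = -10*F²)
A = -63998 (A = 2 + (-10*2²)³ = 2 + (-10*4)³ = 2 + (-40)³ = 2 - 64000 = -63998)
1/A = 1/(-63998) = -1/63998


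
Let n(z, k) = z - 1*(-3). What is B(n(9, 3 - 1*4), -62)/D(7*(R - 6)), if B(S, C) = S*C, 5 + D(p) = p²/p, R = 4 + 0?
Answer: 744/19 ≈ 39.158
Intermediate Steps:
n(z, k) = 3 + z (n(z, k) = z + 3 = 3 + z)
R = 4
D(p) = -5 + p (D(p) = -5 + p²/p = -5 + p)
B(S, C) = C*S
B(n(9, 3 - 1*4), -62)/D(7*(R - 6)) = (-62*(3 + 9))/(-5 + 7*(4 - 6)) = (-62*12)/(-5 + 7*(-2)) = -744/(-5 - 14) = -744/(-19) = -744*(-1/19) = 744/19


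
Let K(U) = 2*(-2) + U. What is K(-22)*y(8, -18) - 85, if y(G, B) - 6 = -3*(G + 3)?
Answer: 617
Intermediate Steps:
K(U) = -4 + U
y(G, B) = -3 - 3*G (y(G, B) = 6 - 3*(G + 3) = 6 - 3*(3 + G) = 6 + (-9 - 3*G) = -3 - 3*G)
K(-22)*y(8, -18) - 85 = (-4 - 22)*(-3 - 3*8) - 85 = -26*(-3 - 24) - 85 = -26*(-27) - 85 = 702 - 85 = 617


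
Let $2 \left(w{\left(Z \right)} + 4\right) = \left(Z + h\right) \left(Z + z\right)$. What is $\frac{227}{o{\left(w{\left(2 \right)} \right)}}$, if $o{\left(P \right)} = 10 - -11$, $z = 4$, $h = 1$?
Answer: $\frac{227}{21} \approx 10.81$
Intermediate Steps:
$w{\left(Z \right)} = -4 + \frac{\left(1 + Z\right) \left(4 + Z\right)}{2}$ ($w{\left(Z \right)} = -4 + \frac{\left(Z + 1\right) \left(Z + 4\right)}{2} = -4 + \frac{\left(1 + Z\right) \left(4 + Z\right)}{2}$)
$o{\left(P \right)} = 21$ ($o{\left(P \right)} = 10 + 11 = 21$)
$\frac{227}{o{\left(w{\left(2 \right)} \right)}} = \frac{227}{21}$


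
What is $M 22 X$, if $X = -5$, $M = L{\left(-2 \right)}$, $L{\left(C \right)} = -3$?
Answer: $330$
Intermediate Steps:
$M = -3$
$M 22 X = \left(-3\right) 22 \left(-5\right) = \left(-66\right) \left(-5\right) = 330$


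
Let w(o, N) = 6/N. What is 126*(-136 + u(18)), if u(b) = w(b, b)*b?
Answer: -16380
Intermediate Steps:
u(b) = 6 (u(b) = (6/b)*b = 6)
126*(-136 + u(18)) = 126*(-136 + 6) = 126*(-130) = -16380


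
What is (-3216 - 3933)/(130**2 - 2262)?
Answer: -7149/14638 ≈ -0.48839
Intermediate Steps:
(-3216 - 3933)/(130**2 - 2262) = -7149/(16900 - 2262) = -7149/14638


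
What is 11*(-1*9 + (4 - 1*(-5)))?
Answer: 0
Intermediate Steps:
11*(-1*9 + (4 - 1*(-5))) = 11*(-9 + (4 + 5)) = 11*(-9 + 9) = 11*0 = 0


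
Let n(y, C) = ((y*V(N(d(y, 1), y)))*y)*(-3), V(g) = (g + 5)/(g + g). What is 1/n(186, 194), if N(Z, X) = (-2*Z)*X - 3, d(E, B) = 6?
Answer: -149/7714908 ≈ -1.9313e-5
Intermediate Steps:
N(Z, X) = -3 - 2*X*Z (N(Z, X) = -2*X*Z - 3 = -3 - 2*X*Z)
V(g) = (5 + g)/(2*g) (V(g) = (5 + g)/((2*g)) = (5 + g)*(1/(2*g)) = (5 + g)/(2*g))
n(y, C) = -3*y²*(2 - 12*y)/(2*(-3 - 12*y)) (n(y, C) = ((y*((5 + (-3 - 2*y*6))/(2*(-3 - 2*y*6))))*y)*(-3) = ((y*((5 + (-3 - 12*y))/(2*(-3 - 12*y))))*y)*(-3) = ((y*((2 - 12*y)/(2*(-3 - 12*y))))*y)*(-3) = ((y*(2 - 12*y)/(2*(-3 - 12*y)))*y)*(-3) = (y²*(2 - 12*y)/(2*(-3 - 12*y)))*(-3) = -3*y²*(2 - 12*y)/(2*(-3 - 12*y)))
1/n(186, 194) = 1/(186²*(1 - 6*186)/(1 + 4*186)) = 1/(34596*(1 - 1116)/(1 + 744)) = 1/(34596*(-1115)/745) = 1/(34596*(1/745)*(-1115)) = 1/(-7714908/149) = -149/7714908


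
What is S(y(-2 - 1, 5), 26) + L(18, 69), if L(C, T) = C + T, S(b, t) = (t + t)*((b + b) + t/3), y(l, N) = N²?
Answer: 9413/3 ≈ 3137.7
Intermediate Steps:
S(b, t) = 2*t*(2*b + t/3) (S(b, t) = (2*t)*(2*b + t*(⅓)) = (2*t)*(2*b + t/3) = 2*t*(2*b + t/3))
S(y(-2 - 1, 5), 26) + L(18, 69) = (⅔)*26*(26 + 6*5²) + (18 + 69) = (⅔)*26*(26 + 6*25) + 87 = (⅔)*26*(26 + 150) + 87 = (⅔)*26*176 + 87 = 9152/3 + 87 = 9413/3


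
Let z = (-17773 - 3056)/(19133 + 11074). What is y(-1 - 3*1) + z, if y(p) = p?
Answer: -47219/10069 ≈ -4.6895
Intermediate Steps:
z = -6943/10069 (z = -20829/30207 = -20829*1/30207 = -6943/10069 ≈ -0.68954)
y(-1 - 3*1) + z = (-1 - 3*1) - 6943/10069 = (-1 - 3) - 6943/10069 = -4 - 6943/10069 = -47219/10069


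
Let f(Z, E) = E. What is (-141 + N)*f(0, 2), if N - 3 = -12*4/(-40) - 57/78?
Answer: -17879/65 ≈ -275.06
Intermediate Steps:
N = 451/130 (N = 3 + (-12*4/(-40) - 57/78) = 3 + (-48*(-1/40) - 57*1/78) = 3 + (6/5 - 19/26) = 3 + 61/130 = 451/130 ≈ 3.4692)
(-141 + N)*f(0, 2) = (-141 + 451/130)*2 = -17879/130*2 = -17879/65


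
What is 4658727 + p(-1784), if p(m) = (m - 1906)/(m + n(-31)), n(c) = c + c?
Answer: 4300006866/923 ≈ 4.6587e+6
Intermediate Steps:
n(c) = 2*c
p(m) = (-1906 + m)/(-62 + m) (p(m) = (m - 1906)/(m + 2*(-31)) = (-1906 + m)/(m - 62) = (-1906 + m)/(-62 + m))
4658727 + p(-1784) = 4658727 + (-1906 - 1784)/(-62 - 1784) = 4658727 - 3690/(-1846) = 4658727 - 1/1846*(-3690) = 4658727 + 1845/923 = 4300006866/923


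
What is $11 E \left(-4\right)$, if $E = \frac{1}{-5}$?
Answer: $\frac{44}{5} \approx 8.8$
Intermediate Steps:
$E = - \frac{1}{5} \approx -0.2$
$11 E \left(-4\right) = 11 \left(- \frac{1}{5}\right) \left(-4\right) = \left(- \frac{11}{5}\right) \left(-4\right) = \frac{44}{5}$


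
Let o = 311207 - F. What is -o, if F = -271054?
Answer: -582261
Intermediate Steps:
o = 582261 (o = 311207 - 1*(-271054) = 311207 + 271054 = 582261)
-o = -1*582261 = -582261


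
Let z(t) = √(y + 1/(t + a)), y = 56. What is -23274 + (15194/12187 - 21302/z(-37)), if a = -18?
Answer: -283625044/12187 - 21302*√169345/3079 ≈ -26120.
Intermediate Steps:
z(t) = √(56 + 1/(-18 + t)) (z(t) = √(56 + 1/(t - 18)) = √(56 + 1/(-18 + t)))
-23274 + (15194/12187 - 21302/z(-37)) = -23274 + (15194/12187 - 21302*√3079/(3079*√(-1/(-18 - 37)))) = -23274 + (15194*(1/12187) - 21302*√3079/(3079*√(-1/(-55)))) = -23274 + (15194/12187 - 21302*√169345/3079) = -283625044/12187 - 21302*√169345/3079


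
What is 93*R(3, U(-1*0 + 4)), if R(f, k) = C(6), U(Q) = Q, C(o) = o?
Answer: 558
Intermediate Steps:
R(f, k) = 6
93*R(3, U(-1*0 + 4)) = 93*6 = 558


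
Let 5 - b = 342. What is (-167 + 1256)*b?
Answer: -366993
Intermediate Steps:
b = -337 (b = 5 - 1*342 = 5 - 342 = -337)
(-167 + 1256)*b = (-167 + 1256)*(-337) = 1089*(-337) = -366993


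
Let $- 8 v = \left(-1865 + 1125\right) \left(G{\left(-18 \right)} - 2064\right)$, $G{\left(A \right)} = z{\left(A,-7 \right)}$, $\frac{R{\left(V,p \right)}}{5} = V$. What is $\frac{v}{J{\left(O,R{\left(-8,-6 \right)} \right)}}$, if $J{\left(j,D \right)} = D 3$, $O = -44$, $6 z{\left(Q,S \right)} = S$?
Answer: $\frac{458467}{288} \approx 1591.9$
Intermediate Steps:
$z{\left(Q,S \right)} = \frac{S}{6}$
$R{\left(V,p \right)} = 5 V$
$G{\left(A \right)} = - \frac{7}{6}$ ($G{\left(A \right)} = \frac{1}{6} \left(-7\right) = - \frac{7}{6}$)
$J{\left(j,D \right)} = 3 D$
$v = - \frac{2292335}{12}$ ($v = - \frac{\left(-1865 + 1125\right) \left(- \frac{7}{6} - 2064\right)}{8} = - \frac{\left(-740\right) \left(- \frac{12391}{6}\right)}{8} = \left(- \frac{1}{8}\right) \frac{4584670}{3} = - \frac{2292335}{12} \approx -1.9103 \cdot 10^{5}$)
$\frac{v}{J{\left(O,R{\left(-8,-6 \right)} \right)}} = - \frac{2292335}{12 \cdot 3 \cdot 5 \left(-8\right)} = - \frac{2292335}{12 \cdot 3 \left(-40\right)} = - \frac{2292335}{12 \left(-120\right)} = \left(- \frac{2292335}{12}\right) \left(- \frac{1}{120}\right) = \frac{458467}{288}$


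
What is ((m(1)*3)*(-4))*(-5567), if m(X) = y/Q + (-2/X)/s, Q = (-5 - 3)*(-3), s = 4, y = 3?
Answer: -50103/2 ≈ -25052.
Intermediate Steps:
Q = 24 (Q = -8*(-3) = 24)
m(X) = ⅛ - 1/(2*X) (m(X) = 3/24 - 2/X/4 = 3*(1/24) - 2/X*(¼) = ⅛ - 1/(2*X))
((m(1)*3)*(-4))*(-5567) = ((((⅛)*(-4 + 1)/1)*3)*(-4))*(-5567) = ((((⅛)*1*(-3))*3)*(-4))*(-5567) = (-3/8*3*(-4))*(-5567) = -9/8*(-4)*(-5567) = (9/2)*(-5567) = -50103/2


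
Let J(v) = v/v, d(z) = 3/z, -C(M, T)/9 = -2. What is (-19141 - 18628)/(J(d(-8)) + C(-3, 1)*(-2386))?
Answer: 37769/42947 ≈ 0.87943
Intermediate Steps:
C(M, T) = 18 (C(M, T) = -9*(-2) = 18)
J(v) = 1
(-19141 - 18628)/(J(d(-8)) + C(-3, 1)*(-2386)) = (-19141 - 18628)/(1 + 18*(-2386)) = -37769/(1 - 42948) = -37769/(-42947) = -37769*(-1/42947) = 37769/42947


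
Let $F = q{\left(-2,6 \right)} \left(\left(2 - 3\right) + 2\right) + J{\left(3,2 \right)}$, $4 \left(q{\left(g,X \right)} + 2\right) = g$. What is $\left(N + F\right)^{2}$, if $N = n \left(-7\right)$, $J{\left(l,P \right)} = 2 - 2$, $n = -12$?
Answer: $\frac{26569}{4} \approx 6642.3$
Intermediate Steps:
$q{\left(g,X \right)} = -2 + \frac{g}{4}$
$J{\left(l,P \right)} = 0$
$N = 84$ ($N = \left(-12\right) \left(-7\right) = 84$)
$F = - \frac{5}{2}$ ($F = \left(-2 + \frac{1}{4} \left(-2\right)\right) \left(\left(2 - 3\right) + 2\right) + 0 = \left(-2 - \frac{1}{2}\right) \left(-1 + 2\right) + 0 = \left(- \frac{5}{2}\right) 1 + 0 = - \frac{5}{2} + 0 = - \frac{5}{2} \approx -2.5$)
$\left(N + F\right)^{2} = \left(84 - \frac{5}{2}\right)^{2} = \left(\frac{163}{2}\right)^{2} = \frac{26569}{4}$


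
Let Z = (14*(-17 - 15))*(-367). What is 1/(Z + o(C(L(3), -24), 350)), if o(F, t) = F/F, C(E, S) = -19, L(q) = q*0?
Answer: 1/164417 ≈ 6.0821e-6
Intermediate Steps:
L(q) = 0
o(F, t) = 1
Z = 164416 (Z = (14*(-32))*(-367) = -448*(-367) = 164416)
1/(Z + o(C(L(3), -24), 350)) = 1/(164416 + 1) = 1/164417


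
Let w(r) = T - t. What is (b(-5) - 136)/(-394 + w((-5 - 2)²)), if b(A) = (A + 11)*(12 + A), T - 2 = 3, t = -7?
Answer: 47/191 ≈ 0.24607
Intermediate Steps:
T = 5 (T = 2 + 3 = 5)
b(A) = (11 + A)*(12 + A)
w(r) = 12 (w(r) = 5 - 1*(-7) = 5 + 7 = 12)
(b(-5) - 136)/(-394 + w((-5 - 2)²)) = ((132 + (-5)² + 23*(-5)) - 136)/(-394 + 12) = ((132 + 25 - 115) - 136)/(-382) = (42 - 136)*(-1/382) = -94*(-1/382) = 47/191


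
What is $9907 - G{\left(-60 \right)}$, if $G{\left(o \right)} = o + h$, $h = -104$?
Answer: $10071$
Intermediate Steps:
$G{\left(o \right)} = -104 + o$ ($G{\left(o \right)} = o - 104 = -104 + o$)
$9907 - G{\left(-60 \right)} = 9907 - \left(-104 - 60\right) = 9907 - -164 = 9907 + 164 = 10071$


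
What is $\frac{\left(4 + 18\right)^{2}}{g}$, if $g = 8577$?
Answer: $\frac{484}{8577} \approx 0.05643$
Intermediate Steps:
$\frac{\left(4 + 18\right)^{2}}{g} = \frac{\left(4 + 18\right)^{2}}{8577} = 22^{2} \cdot \frac{1}{8577} = 484 \cdot \frac{1}{8577} = \frac{484}{8577}$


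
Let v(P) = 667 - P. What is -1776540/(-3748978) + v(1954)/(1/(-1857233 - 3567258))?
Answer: 13086407390785683/1874489 ≈ 6.9813e+9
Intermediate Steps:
-1776540/(-3748978) + v(1954)/(1/(-1857233 - 3567258)) = -1776540/(-3748978) + (667 - 1*1954)/(1/(-1857233 - 3567258)) = -1776540*(-1/3748978) + (667 - 1954)/(1/(-5424491)) = 888270/1874489 - 1287/(-1/5424491) = 888270/1874489 - 1287*(-5424491) = 888270/1874489 + 6981319917 = 13086407390785683/1874489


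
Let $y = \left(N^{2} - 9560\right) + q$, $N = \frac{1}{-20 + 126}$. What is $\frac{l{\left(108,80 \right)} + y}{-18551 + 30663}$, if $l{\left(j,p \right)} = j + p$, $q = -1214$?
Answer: $- \frac{118944295}{136090432} \approx -0.87401$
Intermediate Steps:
$N = \frac{1}{106} \approx 0.009434$
$y = - \frac{121056663}{11236}$ ($y = \left(\left(\frac{1}{106}\right)^{2} - 9560\right) - 1214 = \left(\frac{1}{11236} - 9560\right) - 1214 = - \frac{107416159}{11236} - 1214 = - \frac{121056663}{11236} \approx -10774.0$)
$\frac{l{\left(108,80 \right)} + y}{-18551 + 30663} = \frac{\left(108 + 80\right) - \frac{121056663}{11236}}{-18551 + 30663} = \frac{188 - \frac{121056663}{11236}}{12112} = \left(- \frac{118944295}{11236}\right) \frac{1}{12112} = - \frac{118944295}{136090432}$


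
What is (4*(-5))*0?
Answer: 0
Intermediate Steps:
(4*(-5))*0 = -20*0 = 0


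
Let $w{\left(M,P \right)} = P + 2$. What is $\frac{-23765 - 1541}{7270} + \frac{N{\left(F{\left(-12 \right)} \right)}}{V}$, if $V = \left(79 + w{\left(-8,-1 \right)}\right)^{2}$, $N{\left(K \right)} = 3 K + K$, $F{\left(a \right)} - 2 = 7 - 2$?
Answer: $- \frac{4043871}{1163200} \approx -3.4765$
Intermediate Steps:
$F{\left(a \right)} = 7$ ($F{\left(a \right)} = 2 + \left(7 - 2\right) = 2 + 5 = 7$)
$w{\left(M,P \right)} = 2 + P$
$N{\left(K \right)} = 4 K$
$V = 6400$ ($V = \left(79 + \left(2 - 1\right)\right)^{2} = \left(79 + 1\right)^{2} = 80^{2} = 6400$)
$\frac{-23765 - 1541}{7270} + \frac{N{\left(F{\left(-12 \right)} \right)}}{V} = \frac{-23765 - 1541}{7270} + \frac{4 \cdot 7}{6400} = \left(-25306\right) \frac{1}{7270} + 28 \cdot \frac{1}{6400} = - \frac{12653}{3635} + \frac{7}{1600} = - \frac{4043871}{1163200}$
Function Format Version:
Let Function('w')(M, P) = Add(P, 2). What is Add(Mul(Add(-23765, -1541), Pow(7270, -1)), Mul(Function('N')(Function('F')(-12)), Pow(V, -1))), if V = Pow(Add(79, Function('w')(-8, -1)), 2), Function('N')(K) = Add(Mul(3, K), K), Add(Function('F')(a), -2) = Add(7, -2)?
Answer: Rational(-4043871, 1163200) ≈ -3.4765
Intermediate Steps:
Function('F')(a) = 7 (Function('F')(a) = Add(2, Add(7, -2)) = Add(2, 5) = 7)
Function('w')(M, P) = Add(2, P)
Function('N')(K) = Mul(4, K)
V = 6400 (V = Pow(Add(79, Add(2, -1)), 2) = Pow(Add(79, 1), 2) = Pow(80, 2) = 6400)
Add(Mul(Add(-23765, -1541), Pow(7270, -1)), Mul(Function('N')(Function('F')(-12)), Pow(V, -1))) = Add(Mul(Add(-23765, -1541), Pow(7270, -1)), Mul(Mul(4, 7), Pow(6400, -1))) = Add(Mul(-25306, Rational(1, 7270)), Mul(28, Rational(1, 6400))) = Add(Rational(-12653, 3635), Rational(7, 1600)) = Rational(-4043871, 1163200)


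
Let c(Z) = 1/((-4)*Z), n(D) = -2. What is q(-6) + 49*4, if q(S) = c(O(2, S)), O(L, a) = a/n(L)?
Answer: 2351/12 ≈ 195.92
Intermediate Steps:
O(L, a) = -a/2 (O(L, a) = a/(-2) = a*(-1/2) = -a/2)
c(Z) = -1/(4*Z)
q(S) = 1/(2*S) (q(S) = -(-2/S)/4 = -(-1)/(2*S) = 1/(2*S))
q(-6) + 49*4 = (1/2)/(-6) + 49*4 = (1/2)*(-1/6) + 196 = -1/12 + 196 = 2351/12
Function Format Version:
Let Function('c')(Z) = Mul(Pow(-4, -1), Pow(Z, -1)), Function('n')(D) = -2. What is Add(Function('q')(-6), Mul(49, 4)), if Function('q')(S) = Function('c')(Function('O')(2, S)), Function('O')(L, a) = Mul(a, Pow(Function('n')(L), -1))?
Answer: Rational(2351, 12) ≈ 195.92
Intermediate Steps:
Function('O')(L, a) = Mul(Rational(-1, 2), a) (Function('O')(L, a) = Mul(a, Pow(-2, -1)) = Mul(a, Rational(-1, 2)) = Mul(Rational(-1, 2), a))
Function('c')(Z) = Mul(Rational(-1, 4), Pow(Z, -1))
Function('q')(S) = Mul(Rational(1, 2), Pow(S, -1)) (Function('q')(S) = Mul(Rational(-1, 4), Pow(Mul(Rational(-1, 2), S), -1)) = Mul(Rational(-1, 4), Mul(-2, Pow(S, -1))) = Mul(Rational(1, 2), Pow(S, -1)))
Add(Function('q')(-6), Mul(49, 4)) = Add(Mul(Rational(1, 2), Pow(-6, -1)), Mul(49, 4)) = Add(Mul(Rational(1, 2), Rational(-1, 6)), 196) = Add(Rational(-1, 12), 196) = Rational(2351, 12)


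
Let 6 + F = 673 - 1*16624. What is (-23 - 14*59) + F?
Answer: -16806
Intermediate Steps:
F = -15957 (F = -6 + (673 - 1*16624) = -6 + (673 - 16624) = -6 - 15951 = -15957)
(-23 - 14*59) + F = (-23 - 14*59) - 15957 = (-23 - 826) - 15957 = -849 - 15957 = -16806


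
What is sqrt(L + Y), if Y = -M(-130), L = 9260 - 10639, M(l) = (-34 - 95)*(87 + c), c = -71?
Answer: sqrt(685) ≈ 26.173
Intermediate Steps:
M(l) = -2064 (M(l) = (-34 - 95)*(87 - 71) = -129*16 = -2064)
L = -1379
Y = 2064 (Y = -1*(-2064) = 2064)
sqrt(L + Y) = sqrt(-1379 + 2064) = sqrt(685)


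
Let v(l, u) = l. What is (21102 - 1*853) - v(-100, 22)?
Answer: 20349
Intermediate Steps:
(21102 - 1*853) - v(-100, 22) = (21102 - 1*853) - 1*(-100) = (21102 - 853) + 100 = 20249 + 100 = 20349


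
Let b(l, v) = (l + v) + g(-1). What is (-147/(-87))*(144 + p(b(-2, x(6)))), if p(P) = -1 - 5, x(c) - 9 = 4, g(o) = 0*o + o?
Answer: 6762/29 ≈ 233.17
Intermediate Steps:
g(o) = o (g(o) = 0 + o = o)
x(c) = 13 (x(c) = 9 + 4 = 13)
b(l, v) = -1 + l + v (b(l, v) = (l + v) - 1 = -1 + l + v)
p(P) = -6
(-147/(-87))*(144 + p(b(-2, x(6)))) = (-147/(-87))*(144 - 6) = -147*(-1/87)*138 = (49/29)*138 = 6762/29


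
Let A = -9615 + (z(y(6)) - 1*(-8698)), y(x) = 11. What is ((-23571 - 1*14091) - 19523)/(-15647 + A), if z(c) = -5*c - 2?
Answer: 57185/16621 ≈ 3.4405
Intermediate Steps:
z(c) = -2 - 5*c
A = -974 (A = -9615 + ((-2 - 5*11) - 1*(-8698)) = -9615 + ((-2 - 55) + 8698) = -9615 + (-57 + 8698) = -9615 + 8641 = -974)
((-23571 - 1*14091) - 19523)/(-15647 + A) = ((-23571 - 1*14091) - 19523)/(-15647 - 974) = ((-23571 - 14091) - 19523)/(-16621) = (-37662 - 19523)*(-1/16621) = -57185*(-1/16621) = 57185/16621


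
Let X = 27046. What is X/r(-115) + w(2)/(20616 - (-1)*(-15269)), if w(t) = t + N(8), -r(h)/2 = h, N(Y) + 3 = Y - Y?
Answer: 72307366/614905 ≈ 117.59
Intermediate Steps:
N(Y) = -3 (N(Y) = -3 + (Y - Y) = -3 + 0 = -3)
r(h) = -2*h
w(t) = -3 + t (w(t) = t - 3 = -3 + t)
X/r(-115) + w(2)/(20616 - (-1)*(-15269)) = 27046/((-2*(-115))) + (-3 + 2)/(20616 - (-1)*(-15269)) = 27046/230 - 1/(20616 - 1*15269) = 27046*(1/230) - 1/(20616 - 15269) = 13523/115 - 1/5347 = 72307366/614905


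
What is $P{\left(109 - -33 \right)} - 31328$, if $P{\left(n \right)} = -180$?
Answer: $-31508$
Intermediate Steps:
$P{\left(109 - -33 \right)} - 31328 = -180 - 31328 = -31508$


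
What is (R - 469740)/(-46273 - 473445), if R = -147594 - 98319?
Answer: 715653/519718 ≈ 1.3770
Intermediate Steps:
R = -245913
(R - 469740)/(-46273 - 473445) = (-245913 - 469740)/(-46273 - 473445) = -715653/(-519718) = -715653*(-1/519718) = 715653/519718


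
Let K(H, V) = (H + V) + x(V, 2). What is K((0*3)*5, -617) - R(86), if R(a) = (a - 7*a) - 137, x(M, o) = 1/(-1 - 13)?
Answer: 503/14 ≈ 35.929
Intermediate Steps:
x(M, o) = -1/14 (x(M, o) = 1/(-14) = -1/14)
K(H, V) = -1/14 + H + V (K(H, V) = (H + V) - 1/14 = -1/14 + H + V)
R(a) = -137 - 6*a (R(a) = -6*a - 137 = -137 - 6*a)
K((0*3)*5, -617) - R(86) = (-1/14 + (0*3)*5 - 617) - (-137 - 6*86) = (-1/14 + 0*5 - 617) - (-137 - 516) = (-1/14 + 0 - 617) - 1*(-653) = -8639/14 + 653 = 503/14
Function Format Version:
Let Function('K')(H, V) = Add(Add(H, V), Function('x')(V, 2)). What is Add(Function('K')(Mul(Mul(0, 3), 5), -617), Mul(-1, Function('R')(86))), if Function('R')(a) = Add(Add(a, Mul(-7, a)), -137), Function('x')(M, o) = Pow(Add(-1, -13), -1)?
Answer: Rational(503, 14) ≈ 35.929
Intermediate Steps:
Function('x')(M, o) = Rational(-1, 14) (Function('x')(M, o) = Pow(-14, -1) = Rational(-1, 14))
Function('K')(H, V) = Add(Rational(-1, 14), H, V) (Function('K')(H, V) = Add(Add(H, V), Rational(-1, 14)) = Add(Rational(-1, 14), H, V))
Function('R')(a) = Add(-137, Mul(-6, a)) (Function('R')(a) = Add(Mul(-6, a), -137) = Add(-137, Mul(-6, a)))
Add(Function('K')(Mul(Mul(0, 3), 5), -617), Mul(-1, Function('R')(86))) = Add(Add(Rational(-1, 14), Mul(Mul(0, 3), 5), -617), Mul(-1, Add(-137, Mul(-6, 86)))) = Add(Add(Rational(-1, 14), Mul(0, 5), -617), Mul(-1, Add(-137, -516))) = Add(Add(Rational(-1, 14), 0, -617), Mul(-1, -653)) = Add(Rational(-8639, 14), 653) = Rational(503, 14)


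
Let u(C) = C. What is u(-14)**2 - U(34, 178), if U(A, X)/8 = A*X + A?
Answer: -48492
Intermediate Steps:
U(A, X) = 8*A + 8*A*X (U(A, X) = 8*(A*X + A) = 8*(A + A*X) = 8*A + 8*A*X)
u(-14)**2 - U(34, 178) = (-14)**2 - 8*34*(1 + 178) = 196 - 8*34*179 = 196 - 1*48688 = 196 - 48688 = -48492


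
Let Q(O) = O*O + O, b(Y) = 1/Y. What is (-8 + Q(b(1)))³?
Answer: -216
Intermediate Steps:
Q(O) = O + O² (Q(O) = O² + O = O + O²)
(-8 + Q(b(1)))³ = (-8 + (1 + 1/1)/1)³ = (-8 + 1*(1 + 1))³ = (-8 + 1*2)³ = (-8 + 2)³ = (-6)³ = -216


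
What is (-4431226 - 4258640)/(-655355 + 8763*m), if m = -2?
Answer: 8689866/672881 ≈ 12.914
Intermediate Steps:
(-4431226 - 4258640)/(-655355 + 8763*m) = (-4431226 - 4258640)/(-655355 + 8763*(-2)) = -8689866/(-655355 - 17526) = -8689866/(-672881) = -8689866*(-1/672881) = 8689866/672881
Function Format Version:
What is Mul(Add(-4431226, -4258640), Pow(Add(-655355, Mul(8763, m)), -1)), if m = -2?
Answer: Rational(8689866, 672881) ≈ 12.914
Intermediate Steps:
Mul(Add(-4431226, -4258640), Pow(Add(-655355, Mul(8763, m)), -1)) = Mul(Add(-4431226, -4258640), Pow(Add(-655355, Mul(8763, -2)), -1)) = Mul(-8689866, Pow(Add(-655355, -17526), -1)) = Mul(-8689866, Pow(-672881, -1)) = Mul(-8689866, Rational(-1, 672881)) = Rational(8689866, 672881)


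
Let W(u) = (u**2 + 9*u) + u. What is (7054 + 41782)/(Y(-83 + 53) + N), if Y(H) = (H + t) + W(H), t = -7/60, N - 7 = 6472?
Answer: 2930160/422933 ≈ 6.9282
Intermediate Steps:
N = 6479 (N = 7 + 6472 = 6479)
W(u) = u**2 + 10*u
t = -7/60 (t = -7*1/60 = -7/60 ≈ -0.11667)
Y(H) = -7/60 + H + H*(10 + H) (Y(H) = (H - 7/60) + H*(10 + H) = (-7/60 + H) + H*(10 + H) = -7/60 + H + H*(10 + H))
(7054 + 41782)/(Y(-83 + 53) + N) = (7054 + 41782)/((-7/60 + (-83 + 53)**2 + 11*(-83 + 53)) + 6479) = 48836/((-7/60 + (-30)**2 + 11*(-30)) + 6479) = 48836/((-7/60 + 900 - 330) + 6479) = 48836/(34193/60 + 6479) = 48836/(422933/60) = 48836*(60/422933) = 2930160/422933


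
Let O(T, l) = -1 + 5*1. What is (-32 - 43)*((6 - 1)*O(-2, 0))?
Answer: -1500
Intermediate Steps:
O(T, l) = 4 (O(T, l) = -1 + 5 = 4)
(-32 - 43)*((6 - 1)*O(-2, 0)) = (-32 - 43)*((6 - 1)*4) = -375*4 = -75*20 = -1500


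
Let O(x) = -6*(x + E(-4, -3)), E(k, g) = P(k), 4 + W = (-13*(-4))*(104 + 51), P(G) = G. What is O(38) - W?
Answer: -8260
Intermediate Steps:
W = 8056 (W = -4 + (-13*(-4))*(104 + 51) = -4 + 52*155 = -4 + 8060 = 8056)
E(k, g) = k
O(x) = 24 - 6*x (O(x) = -6*(x - 4) = -6*(-4 + x) = 24 - 6*x)
O(38) - W = (24 - 6*38) - 1*8056 = (24 - 228) - 8056 = -204 - 8056 = -8260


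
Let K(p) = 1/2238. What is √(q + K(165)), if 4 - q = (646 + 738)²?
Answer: 5*I*√383752686594/2238 ≈ 1384.0*I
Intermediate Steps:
K(p) = 1/2238
q = -1915452 (q = 4 - (646 + 738)² = 4 - 1*1384² = 4 - 1*1915456 = 4 - 1915456 = -1915452)
√(q + K(165)) = √(-1915452 + 1/2238) = √(-4286781575/2238) = 5*I*√383752686594/2238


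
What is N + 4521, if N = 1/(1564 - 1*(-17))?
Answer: 7147702/1581 ≈ 4521.0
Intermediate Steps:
N = 1/1581 (N = 1/(1564 + 17) = 1/1581 ≈ 0.00063251)
N + 4521 = 1/1581 + 4521 = 7147702/1581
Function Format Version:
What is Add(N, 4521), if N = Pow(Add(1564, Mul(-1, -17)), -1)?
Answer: Rational(7147702, 1581) ≈ 4521.0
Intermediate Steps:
N = Rational(1, 1581) (N = Pow(Add(1564, 17), -1) = Pow(1581, -1) = Rational(1, 1581) ≈ 0.00063251)
Add(N, 4521) = Add(Rational(1, 1581), 4521) = Rational(7147702, 1581)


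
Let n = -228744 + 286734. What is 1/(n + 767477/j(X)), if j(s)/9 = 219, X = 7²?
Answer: 1971/115065767 ≈ 1.7129e-5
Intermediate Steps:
X = 49
j(s) = 1971 (j(s) = 9*219 = 1971)
n = 57990
1/(n + 767477/j(X)) = 1/(57990 + 767477/1971) = 1/(115065767/1971) = 1971/115065767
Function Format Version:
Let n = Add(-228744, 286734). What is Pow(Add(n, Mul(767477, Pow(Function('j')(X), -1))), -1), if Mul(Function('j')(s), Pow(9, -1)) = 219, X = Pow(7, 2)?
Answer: Rational(1971, 115065767) ≈ 1.7129e-5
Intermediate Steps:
X = 49
Function('j')(s) = 1971 (Function('j')(s) = Mul(9, 219) = 1971)
n = 57990
Pow(Add(n, Mul(767477, Pow(Function('j')(X), -1))), -1) = Pow(Add(57990, Mul(767477, Pow(1971, -1))), -1) = Pow(Add(57990, Mul(767477, Rational(1, 1971))), -1) = Pow(Add(57990, Rational(767477, 1971)), -1) = Pow(Rational(115065767, 1971), -1) = Rational(1971, 115065767)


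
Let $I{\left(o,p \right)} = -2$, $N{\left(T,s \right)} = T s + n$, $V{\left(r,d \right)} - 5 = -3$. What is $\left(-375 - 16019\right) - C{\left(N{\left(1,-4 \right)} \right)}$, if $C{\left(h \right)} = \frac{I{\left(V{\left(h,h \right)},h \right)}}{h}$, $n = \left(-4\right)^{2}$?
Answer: $- \frac{98363}{6} \approx -16394.0$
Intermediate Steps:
$V{\left(r,d \right)} = 2$ ($V{\left(r,d \right)} = 5 - 3 = 2$)
$n = 16$
$N{\left(T,s \right)} = 16 + T s$ ($N{\left(T,s \right)} = T s + 16 = 16 + T s$)
$C{\left(h \right)} = - \frac{2}{h}$
$\left(-375 - 16019\right) - C{\left(N{\left(1,-4 \right)} \right)} = \left(-375 - 16019\right) - - \frac{2}{16 + 1 \left(-4\right)} = \left(-375 - 16019\right) - - \frac{2}{16 - 4} = -16394 - - \frac{2}{12} = -16394 - \left(-2\right) \frac{1}{12} = -16394 - - \frac{1}{6} = -16394 + \frac{1}{6} = - \frac{98363}{6}$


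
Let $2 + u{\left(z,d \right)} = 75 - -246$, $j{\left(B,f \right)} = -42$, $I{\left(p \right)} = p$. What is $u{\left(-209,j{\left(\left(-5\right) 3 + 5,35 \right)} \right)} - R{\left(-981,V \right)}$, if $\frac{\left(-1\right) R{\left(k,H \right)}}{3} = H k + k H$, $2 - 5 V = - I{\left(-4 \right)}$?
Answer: $\frac{13367}{5} \approx 2673.4$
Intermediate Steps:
$u{\left(z,d \right)} = 319$ ($u{\left(z,d \right)} = -2 + \left(75 - -246\right) = -2 + \left(75 + 246\right) = -2 + 321 = 319$)
$V = - \frac{2}{5}$ ($V = \frac{2}{5} - \frac{\left(-1\right) \left(-4\right)}{5} = \frac{2}{5} - \frac{4}{5} = - \frac{2}{5} \approx -0.4$)
$R{\left(k,H \right)} = - 6 H k$ ($R{\left(k,H \right)} = - 3 \left(H k + k H\right) = - 3 \left(H k + H k\right) = - 3 \cdot 2 H k = - 6 H k$)
$u{\left(-209,j{\left(\left(-5\right) 3 + 5,35 \right)} \right)} - R{\left(-981,V \right)} = 319 - \left(-6\right) \left(- \frac{2}{5}\right) \left(-981\right) = 319 - - \frac{11772}{5} = 319 + \frac{11772}{5} = \frac{13367}{5}$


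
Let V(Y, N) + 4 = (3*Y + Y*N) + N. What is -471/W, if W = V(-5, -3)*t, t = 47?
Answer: 471/329 ≈ 1.4316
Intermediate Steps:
V(Y, N) = -4 + N + 3*Y + N*Y (V(Y, N) = -4 + ((3*Y + Y*N) + N) = -4 + ((3*Y + N*Y) + N) = -4 + (N + 3*Y + N*Y) = -4 + N + 3*Y + N*Y)
W = -329 (W = (-4 - 3 + 3*(-5) - 3*(-5))*47 = (-4 - 3 - 15 + 15)*47 = -7*47 = -329)
-471/W = -471/(-329) = -471*(-1/329) = 471/329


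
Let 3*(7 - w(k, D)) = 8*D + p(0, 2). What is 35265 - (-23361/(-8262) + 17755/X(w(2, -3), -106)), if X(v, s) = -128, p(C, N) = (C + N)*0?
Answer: 6239618107/176256 ≈ 35401.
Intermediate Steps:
p(C, N) = 0
w(k, D) = 7 - 8*D/3 (w(k, D) = 7 - (8*D + 0)/3 = 7 - 8*D/3)
35265 - (-23361/(-8262) + 17755/X(w(2, -3), -106)) = 35265 - (-23361/(-8262) + 17755/(-128)) = 35265 - (-23361*(-1/8262) + 17755*(-1/128)) = 35265 - (7787/2754 - 17755/128) = 35265 - 1*(-23950267/176256) = 35265 + 23950267/176256 = 6239618107/176256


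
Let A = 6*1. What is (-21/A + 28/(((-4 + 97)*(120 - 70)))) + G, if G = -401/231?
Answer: -1872569/358050 ≈ -5.2299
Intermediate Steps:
A = 6
G = -401/231 (G = -401*1/231 = -401/231 ≈ -1.7359)
(-21/A + 28/(((-4 + 97)*(120 - 70)))) + G = (-21/6 + 28/(((-4 + 97)*(120 - 70)))) - 401/231 = (-21*⅙ + 28/((93*50))) - 401/231 = (-7/2 + 28/4650) - 401/231 = (-7/2 + 28*(1/4650)) - 401/231 = (-7/2 + 14/2325) - 401/231 = -16247/4650 - 401/231 = -1872569/358050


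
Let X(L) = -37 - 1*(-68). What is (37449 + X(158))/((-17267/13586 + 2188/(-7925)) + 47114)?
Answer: 4035435994000/5072553054557 ≈ 0.79554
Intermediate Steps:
X(L) = 31 (X(L) = -37 + 68 = 31)
(37449 + X(158))/((-17267/13586 + 2188/(-7925)) + 47114) = (37449 + 31)/((-17267/13586 + 2188/(-7925)) + 47114) = 37480/((-17267*1/13586 + 2188*(-1/7925)) + 47114) = 37480/((-17267/13586 - 2188/7925) + 47114) = 37480/(-166567143/107669050 + 47114) = 37480/(5072553054557/107669050) = 37480*(107669050/5072553054557) = 4035435994000/5072553054557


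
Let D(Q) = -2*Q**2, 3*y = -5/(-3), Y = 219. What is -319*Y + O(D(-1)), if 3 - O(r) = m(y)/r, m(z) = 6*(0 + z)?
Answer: -209569/3 ≈ -69856.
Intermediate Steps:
y = 5/9 (y = (-5/(-3))/3 = (-5*(-1/3))/3 = (1/3)*(5/3) = 5/9 ≈ 0.55556)
m(z) = 6*z
O(r) = 3 - 10/(3*r) (O(r) = 3 - 6*(5/9)/r = 3 - 10/(3*r))
-319*Y + O(D(-1)) = -319*219 + (3 - 10/(3*((-2*(-1)**2)))) = -69861 + (3 - 10/(3*((-2*1)))) = -69861 + (3 - 10/3/(-2)) = -69861 + (3 - 10/3*(-1/2)) = -69861 + (3 + 5/3) = -69861 + 14/3 = -209569/3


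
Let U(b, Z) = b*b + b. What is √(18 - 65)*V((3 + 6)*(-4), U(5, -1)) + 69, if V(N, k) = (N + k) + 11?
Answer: 69 + 5*I*√47 ≈ 69.0 + 34.278*I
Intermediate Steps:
U(b, Z) = b + b² (U(b, Z) = b² + b = b + b²)
V(N, k) = 11 + N + k
√(18 - 65)*V((3 + 6)*(-4), U(5, -1)) + 69 = √(18 - 65)*(11 + (3 + 6)*(-4) + 5*(1 + 5)) + 69 = √(-47)*(11 + 9*(-4) + 5*6) + 69 = (I*√47)*(11 - 36 + 30) + 69 = (I*√47)*5 + 69 = 5*I*√47 + 69 = 69 + 5*I*√47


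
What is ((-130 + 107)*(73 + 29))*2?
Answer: -4692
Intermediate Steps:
((-130 + 107)*(73 + 29))*2 = -23*102*2 = -2346*2 = -4692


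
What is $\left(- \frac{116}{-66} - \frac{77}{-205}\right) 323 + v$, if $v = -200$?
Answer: $\frac{3308213}{6765} \approx 489.02$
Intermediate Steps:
$\left(- \frac{116}{-66} - \frac{77}{-205}\right) 323 + v = \left(- \frac{116}{-66} - \frac{77}{-205}\right) 323 - 200 = \left(\left(-116\right) \left(- \frac{1}{66}\right) - - \frac{77}{205}\right) 323 - 200 = \left(\frac{58}{33} + \frac{77}{205}\right) 323 - 200 = \frac{14431}{6765} \cdot 323 - 200 = \frac{4661213}{6765} - 200 = \frac{3308213}{6765}$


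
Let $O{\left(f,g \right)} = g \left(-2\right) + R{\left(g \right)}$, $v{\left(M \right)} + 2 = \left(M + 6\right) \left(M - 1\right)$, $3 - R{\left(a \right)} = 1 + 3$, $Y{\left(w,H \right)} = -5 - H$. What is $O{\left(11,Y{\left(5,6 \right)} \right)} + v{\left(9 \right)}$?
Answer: $139$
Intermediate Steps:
$R{\left(a \right)} = -1$ ($R{\left(a \right)} = 3 - \left(1 + 3\right) = 3 - 4 = -1$)
$v{\left(M \right)} = -2 + \left(-1 + M\right) \left(6 + M\right)$ ($v{\left(M \right)} = -2 + \left(M + 6\right) \left(M - 1\right) = -2 + \left(6 + M\right) \left(-1 + M\right) = -2 + \left(-1 + M\right) \left(6 + M\right)$)
$O{\left(f,g \right)} = -1 - 2 g$ ($O{\left(f,g \right)} = g \left(-2\right) - 1 = - 2 g - 1 = -1 - 2 g$)
$O{\left(11,Y{\left(5,6 \right)} \right)} + v{\left(9 \right)} = \left(-1 - 2 \left(-5 - 6\right)\right) + \left(-8 + 9^{2} + 5 \cdot 9\right) = \left(-1 - 2 \left(-5 - 6\right)\right) + \left(-8 + 81 + 45\right) = \left(-1 - -22\right) + 118 = \left(-1 + 22\right) + 118 = 21 + 118 = 139$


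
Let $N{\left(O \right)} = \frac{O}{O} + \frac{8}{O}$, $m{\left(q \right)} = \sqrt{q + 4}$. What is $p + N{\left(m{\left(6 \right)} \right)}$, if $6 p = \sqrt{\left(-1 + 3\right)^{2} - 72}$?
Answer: $1 + \frac{4 \sqrt{10}}{5} + \frac{i \sqrt{17}}{3} \approx 3.5298 + 1.3744 i$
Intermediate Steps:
$m{\left(q \right)} = \sqrt{4 + q}$
$N{\left(O \right)} = 1 + \frac{8}{O}$
$p = \frac{i \sqrt{17}}{3}$ ($p = \frac{\sqrt{\left(-1 + 3\right)^{2} - 72}}{6} = \frac{\sqrt{2^{2} - 72}}{6} = \frac{\sqrt{4 - 72}}{6} = \frac{\sqrt{-68}}{6} = \frac{2 i \sqrt{17}}{6} = \frac{i \sqrt{17}}{3} \approx 1.3744 i$)
$p + N{\left(m{\left(6 \right)} \right)} = \frac{i \sqrt{17}}{3} + \frac{8 + \sqrt{4 + 6}}{\sqrt{4 + 6}} = \frac{i \sqrt{17}}{3} + \frac{8 + \sqrt{10}}{\sqrt{10}} = \frac{i \sqrt{17}}{3} + \frac{\sqrt{10}}{10} \left(8 + \sqrt{10}\right) = \frac{i \sqrt{17}}{3} + \frac{\sqrt{10} \left(8 + \sqrt{10}\right)}{10}$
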